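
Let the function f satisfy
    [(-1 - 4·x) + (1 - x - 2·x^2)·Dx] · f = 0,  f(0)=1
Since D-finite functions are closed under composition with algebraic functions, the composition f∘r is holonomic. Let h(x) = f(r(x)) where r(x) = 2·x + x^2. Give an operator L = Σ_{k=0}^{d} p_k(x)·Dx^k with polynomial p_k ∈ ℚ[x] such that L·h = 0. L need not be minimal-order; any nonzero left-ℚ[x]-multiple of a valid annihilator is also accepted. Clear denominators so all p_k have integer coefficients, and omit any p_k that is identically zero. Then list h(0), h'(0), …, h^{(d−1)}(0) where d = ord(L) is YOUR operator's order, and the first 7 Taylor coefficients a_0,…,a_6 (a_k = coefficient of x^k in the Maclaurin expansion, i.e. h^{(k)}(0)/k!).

L = (2 + 16·x + 8·x^2) + (-1 + 3·x + 6·x^2 + 2·x^3)·Dx  (order 1).
h: a_k = 1, 2, 13, 52, 239, 1054, 4701, …
ICs: h(0) = 1.

f: a_k = 1, 1, 3, 5, 11, 21, 43, …
L₀ from L_f via x↦r, Dx↦r'^{-1}Dx.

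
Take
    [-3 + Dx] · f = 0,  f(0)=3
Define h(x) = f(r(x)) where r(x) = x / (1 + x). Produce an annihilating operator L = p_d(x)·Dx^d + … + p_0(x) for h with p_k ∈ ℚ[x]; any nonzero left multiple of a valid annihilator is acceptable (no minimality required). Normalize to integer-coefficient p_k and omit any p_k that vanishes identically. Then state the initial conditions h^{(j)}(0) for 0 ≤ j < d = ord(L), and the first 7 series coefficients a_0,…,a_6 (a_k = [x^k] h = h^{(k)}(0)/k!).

L = -3 + (1 + 2·x + x^2)·Dx  (order 1).
h: a_k = 3, 9, 9/2, -9/2, 9/8, 63/40, -207/80, …
ICs: h(0) = 3.

f: a_k = 3, 9, 27/2, 27/2, 81/8, 243/40, 243/80, …
Change of var in L_f (x↦r) gives L₀.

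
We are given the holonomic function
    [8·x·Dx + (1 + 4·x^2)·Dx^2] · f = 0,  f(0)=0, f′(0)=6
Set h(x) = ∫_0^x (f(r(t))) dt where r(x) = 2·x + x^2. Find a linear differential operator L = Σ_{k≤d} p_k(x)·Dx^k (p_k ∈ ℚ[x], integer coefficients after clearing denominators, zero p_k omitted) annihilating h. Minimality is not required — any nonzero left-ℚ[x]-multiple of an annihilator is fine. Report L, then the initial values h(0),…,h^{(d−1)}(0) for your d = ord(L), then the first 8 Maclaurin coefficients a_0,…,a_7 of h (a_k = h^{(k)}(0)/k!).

f: a_k = 0, 6, 0, -8, 0, 96/5, 0, -384/7, …
Change of var in L_f (x↦r) gives L₀.
Integrate: L := L₀·Dx.
L = (-1 + 32·x + 64·x^2 + 48·x^3 + 12·x^4)·Dx^2 + (1 + x + 16·x^2 + 32·x^3 + 20·x^4 + 4·x^5)·Dx^3  (order 3).
h: a_k = 0, 0, 6, 2, -16, -96/5, 472/5, 1528/7, …
ICs: h(0) = 0, h′(0) = 0, h′′(0) = 12.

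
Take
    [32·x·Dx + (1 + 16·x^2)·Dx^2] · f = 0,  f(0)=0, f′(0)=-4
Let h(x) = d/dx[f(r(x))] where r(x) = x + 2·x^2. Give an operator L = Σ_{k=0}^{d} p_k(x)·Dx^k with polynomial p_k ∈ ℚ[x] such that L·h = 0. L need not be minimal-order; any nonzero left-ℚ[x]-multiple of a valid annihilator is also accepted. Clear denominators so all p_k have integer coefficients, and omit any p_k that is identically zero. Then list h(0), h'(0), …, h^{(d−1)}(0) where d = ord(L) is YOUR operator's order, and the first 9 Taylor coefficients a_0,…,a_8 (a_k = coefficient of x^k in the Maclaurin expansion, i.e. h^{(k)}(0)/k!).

f: a_k = 0, -4, 0, 64/3, 0, -1024/5, 0, 16384/7, 0, …
f∘r: x↦r, Dx↦Dx/r' in L_f ⇒ L₀.
Derive L from L₀ (diff closure).
L = (-4 + 32·x + 256·x^2 + 768·x^3 + 768·x^4) + (1 + 4·x + 16·x^2 + 128·x^3 + 320·x^4 + 256·x^5)·Dx  (order 1).
h: a_k = -4, -16, 64, 512, 256, -11264, -40960, 131072, 1359872, …
ICs: h(0) = -4.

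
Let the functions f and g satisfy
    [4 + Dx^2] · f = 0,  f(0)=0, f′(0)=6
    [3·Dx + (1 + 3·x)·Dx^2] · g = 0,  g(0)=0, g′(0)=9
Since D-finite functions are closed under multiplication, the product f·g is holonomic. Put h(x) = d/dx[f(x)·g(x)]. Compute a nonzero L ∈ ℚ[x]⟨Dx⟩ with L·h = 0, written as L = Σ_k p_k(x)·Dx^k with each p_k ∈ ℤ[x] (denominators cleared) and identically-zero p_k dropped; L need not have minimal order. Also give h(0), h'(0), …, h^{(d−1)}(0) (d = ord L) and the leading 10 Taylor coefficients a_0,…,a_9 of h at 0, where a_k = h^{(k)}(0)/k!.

L = (-21880 - 49536·x - 195264·x^2 - 252288·x^3 + 225504·x^4 + 746496·x^5 + 373248·x^6) + (-9384 - 44856·x - 47520·x^2 + 90720·x^3 + 311040·x^4 + 186624·x^5)·Dx + (-6026 - 16344·x - 53892·x^2 - 32832·x^3 + 182736·x^4 + 373248·x^5 + 186624·x^6)·Dx^2 + (-2346 - 11214·x - 11880·x^2 + 22680·x^3 + 77760·x^4 + 46656·x^5)·Dx^3 + (-139 - 990·x - 1269·x^2 + 7560·x^3 + 31590·x^4 + 46656·x^5 + 23328·x^6)·Dx^4  (order 4).
h: a_k = 0, 108, -243, 504, -3105/2, 4644, -68418/5, 283440/7, -3364659/28, 37518052/105, …
ICs: h(0) = 0, h′(0) = 108, h′′(0) = -486, h′′′(0) = 3024.

f: a_k = 0, 6, 0, -4, 0, 4/5, 0, -8/105, 0, 4/945, …
g: a_k = 0, 9, -27/2, 27, -243/4, 729/5, -729/2, 6561/7, -19683/8, 6561, …
Product ⇒ symmetric product L₀, ord ≤ 4.
h=h₀': d/dx-closure on L₀ ⇒ L.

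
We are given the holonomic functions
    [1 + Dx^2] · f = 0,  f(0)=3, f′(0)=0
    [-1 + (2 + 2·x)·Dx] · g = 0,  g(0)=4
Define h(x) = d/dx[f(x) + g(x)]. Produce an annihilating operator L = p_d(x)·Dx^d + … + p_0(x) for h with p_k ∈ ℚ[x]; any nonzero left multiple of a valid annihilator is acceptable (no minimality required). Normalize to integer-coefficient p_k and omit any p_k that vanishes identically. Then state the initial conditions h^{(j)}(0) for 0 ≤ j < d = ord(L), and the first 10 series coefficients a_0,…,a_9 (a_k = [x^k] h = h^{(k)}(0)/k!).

f: a_k = 3, 0, -3/2, 0, 1/8, 0, -1/240, 0, 1/13440, 0, …
g: a_k = 4, 2, -1/2, 1/4, -5/32, 7/64, -21/256, 33/512, -429/8192, 715/16384, …
h₀=f+g: left-lcm gives L₀, ord ≤ 3.
Derive L from L₀ (diff closure).
L = (-19 - 8·x - 4·x^2) + (-14 - 30·x - 24·x^2 - 8·x^3)·Dx + (-19 - 8·x - 4·x^2)·Dx^2 + (-14 - 30·x - 24·x^2 - 8·x^3)·Dx^3  (order 3).
h: a_k = 2, -4, 3/4, -1/8, 35/64, -331/640, 231/512, -44981/107520, 6435/16384, -11486731/30965760, …
ICs: h(0) = 2, h′(0) = -4, h′′(0) = 3/2.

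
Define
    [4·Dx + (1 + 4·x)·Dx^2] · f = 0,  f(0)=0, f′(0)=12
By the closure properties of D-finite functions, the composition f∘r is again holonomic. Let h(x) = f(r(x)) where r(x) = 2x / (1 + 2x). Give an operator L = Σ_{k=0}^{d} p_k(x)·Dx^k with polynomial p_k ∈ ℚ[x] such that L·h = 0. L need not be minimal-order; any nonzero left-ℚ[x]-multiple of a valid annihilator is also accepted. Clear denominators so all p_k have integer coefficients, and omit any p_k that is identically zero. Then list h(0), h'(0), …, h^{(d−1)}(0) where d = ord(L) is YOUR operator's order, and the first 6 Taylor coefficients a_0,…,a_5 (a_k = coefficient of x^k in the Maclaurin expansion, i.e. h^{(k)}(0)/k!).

f: a_k = 0, 12, -24, 64, -192, 3072/5, …
f∘r: x↦r, Dx↦Dx/r' in L_f ⇒ L₀.
L = (12 + 40·x)·Dx + (1 + 12·x + 20·x^2)·Dx^2  (order 2).
h: a_k = 0, 24, -144, 992, -7488, 299904/5, …
ICs: h(0) = 0, h′(0) = 24.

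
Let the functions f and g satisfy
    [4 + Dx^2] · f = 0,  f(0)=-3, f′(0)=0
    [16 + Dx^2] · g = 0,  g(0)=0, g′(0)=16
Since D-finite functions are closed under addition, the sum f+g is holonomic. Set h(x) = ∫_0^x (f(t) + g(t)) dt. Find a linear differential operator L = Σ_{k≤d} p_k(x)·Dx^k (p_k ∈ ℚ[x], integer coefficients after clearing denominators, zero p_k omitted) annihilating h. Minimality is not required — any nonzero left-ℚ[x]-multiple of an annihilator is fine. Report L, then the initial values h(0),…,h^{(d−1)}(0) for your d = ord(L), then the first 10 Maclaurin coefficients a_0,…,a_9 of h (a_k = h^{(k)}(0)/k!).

f: a_k = -3, 0, 6, 0, -2, 0, 4/15, 0, -2/105, 0, …
g: a_k = 0, 16, 0, -128/3, 0, 512/15, 0, -4096/315, 0, 8192/2835, …
h₀=f+g: left-lcm gives L₀, ord ≤ 4.
∫: right-multiply L₀ by Dx.
L = 64·Dx + 20·Dx^3 + Dx^5  (order 5).
h: a_k = 0, -3, 8, 2, -32/3, -2/5, 256/45, 4/105, -512/315, -2/945, …
ICs: h(0) = 0, h′(0) = -3, h′′(0) = 16, h′′′(0) = 12, h′′′′(0) = -256.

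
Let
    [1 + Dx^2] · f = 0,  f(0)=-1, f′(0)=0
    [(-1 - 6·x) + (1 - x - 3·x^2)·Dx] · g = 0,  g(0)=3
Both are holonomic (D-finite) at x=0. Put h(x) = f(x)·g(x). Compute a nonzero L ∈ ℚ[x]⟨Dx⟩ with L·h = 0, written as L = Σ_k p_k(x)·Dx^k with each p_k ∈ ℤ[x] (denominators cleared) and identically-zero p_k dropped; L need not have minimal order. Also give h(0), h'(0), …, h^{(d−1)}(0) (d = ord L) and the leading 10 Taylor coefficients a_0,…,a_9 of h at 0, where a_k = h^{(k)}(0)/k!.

f: a_k = -1, 0, 1/2, 0, -1/24, 0, 1/720, 0, -1/40320, 0, …
g: a_k = 3, 3, 12, 21, 57, 120, 291, 651, 1524, 3477, …
f·g: L₀ = L_f ⊗_s L_g, ord ≤ 2·1.
L = (5 + x + 3·x^2) + (2 + 12·x)·Dx + (-1 + x + 3·x^2)·Dx^2  (order 2).
h: a_k = -3, -3, -21/2, -39/2, -409/8, -877/8, -63119/240, -142049/240, -18558737/13440, -42422969/13440, …
ICs: h(0) = -3, h′(0) = -3.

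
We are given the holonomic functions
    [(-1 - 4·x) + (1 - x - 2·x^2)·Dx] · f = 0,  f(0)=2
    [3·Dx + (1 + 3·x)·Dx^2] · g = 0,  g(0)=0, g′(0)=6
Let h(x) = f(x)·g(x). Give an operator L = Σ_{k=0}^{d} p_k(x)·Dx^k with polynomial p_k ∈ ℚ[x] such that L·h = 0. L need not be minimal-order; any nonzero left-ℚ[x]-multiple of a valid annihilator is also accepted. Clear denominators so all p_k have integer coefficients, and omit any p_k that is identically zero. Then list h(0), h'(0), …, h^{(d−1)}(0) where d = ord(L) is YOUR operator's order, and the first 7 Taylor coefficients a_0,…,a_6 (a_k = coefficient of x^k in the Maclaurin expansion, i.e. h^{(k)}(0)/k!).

L = (7 + 24·x) + (-1 + 17·x + 30·x^2)·Dx + (-1 - 2·x + 5·x^2 + 6·x^3)·Dx^2  (order 2).
h: a_k = 0, 12, -6, 54, -39, 1317/5, -1503/5, …
ICs: h(0) = 0, h′(0) = 12.

f: a_k = 2, 2, 6, 10, 22, 42, 86, …
g: a_k = 0, 6, -9, 18, -81/2, 486/5, -243, …
L₀ := L_f ⊗_s L_g (sym. prod.), ord ≤ 2.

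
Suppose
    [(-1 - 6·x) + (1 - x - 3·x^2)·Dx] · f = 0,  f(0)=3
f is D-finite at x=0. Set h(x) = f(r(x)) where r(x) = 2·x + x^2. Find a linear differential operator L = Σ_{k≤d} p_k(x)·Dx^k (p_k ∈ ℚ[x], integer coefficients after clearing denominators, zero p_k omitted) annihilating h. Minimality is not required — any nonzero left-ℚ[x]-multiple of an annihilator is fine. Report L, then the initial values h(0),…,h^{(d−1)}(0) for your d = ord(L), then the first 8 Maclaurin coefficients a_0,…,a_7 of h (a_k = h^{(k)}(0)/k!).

L = (2 + 26·x + 36·x^2 + 12·x^3) + (-1 + 2·x + 13·x^2 + 12·x^3 + 3·x^4)·Dx  (order 1).
h: a_k = 3, 6, 51, 216, 1176, 5790, 29613, 149256, …
ICs: h(0) = 3.

f: a_k = 3, 3, 12, 21, 57, 120, 291, 651, …
Substitute x→r, Dx→(1/r')Dx; clear ⇒ L₀.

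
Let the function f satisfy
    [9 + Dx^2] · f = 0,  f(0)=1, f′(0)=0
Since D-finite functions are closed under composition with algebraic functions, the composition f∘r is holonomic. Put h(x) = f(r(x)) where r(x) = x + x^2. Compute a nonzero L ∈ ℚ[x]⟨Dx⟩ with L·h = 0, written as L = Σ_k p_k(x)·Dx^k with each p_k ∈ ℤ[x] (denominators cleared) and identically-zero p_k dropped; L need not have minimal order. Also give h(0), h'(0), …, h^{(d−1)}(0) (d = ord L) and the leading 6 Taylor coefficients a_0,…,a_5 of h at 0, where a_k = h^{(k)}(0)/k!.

L = (9 + 54·x + 108·x^2 + 72·x^3) - 2·Dx + (1 + 2·x)·Dx^2  (order 2).
h: a_k = 1, 0, -9/2, -9, -9/8, 27/2, …
ICs: h(0) = 1, h′(0) = 0.

f: a_k = 1, 0, -9/2, 0, 27/8, 0, …
Change of var in L_f (x↦r) gives L₀.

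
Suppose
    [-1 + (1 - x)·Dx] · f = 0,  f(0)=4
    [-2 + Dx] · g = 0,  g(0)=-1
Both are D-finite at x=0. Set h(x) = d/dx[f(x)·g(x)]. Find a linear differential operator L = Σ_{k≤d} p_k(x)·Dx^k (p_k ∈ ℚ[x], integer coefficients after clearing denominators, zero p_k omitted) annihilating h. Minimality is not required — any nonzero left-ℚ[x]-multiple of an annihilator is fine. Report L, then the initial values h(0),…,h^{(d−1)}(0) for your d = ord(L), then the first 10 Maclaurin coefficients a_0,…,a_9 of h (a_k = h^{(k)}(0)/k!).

f: a_k = 4, 4, 4, 4, 4, 4, 4, 4, 4, 4, …
g: a_k = -1, -2, -2, -4/3, -2/3, -4/15, -4/45, -8/315, -2/315, -4/2835, …
f·g: L₀ = L_f ⊗_s L_g, ord ≤ 1·1.
Differentiate: ansatz ord ≤ ord L₀ ⇒ L.
L = (10 - 12·x + 4·x^2) + (-3 + 5·x - 2·x^2)·Dx  (order 1).
h: a_k = -12, -40, -76, -112, -436/3, -2648/15, -620/3, -74464/315, -83788/315, -279304/945, …
ICs: h(0) = -12.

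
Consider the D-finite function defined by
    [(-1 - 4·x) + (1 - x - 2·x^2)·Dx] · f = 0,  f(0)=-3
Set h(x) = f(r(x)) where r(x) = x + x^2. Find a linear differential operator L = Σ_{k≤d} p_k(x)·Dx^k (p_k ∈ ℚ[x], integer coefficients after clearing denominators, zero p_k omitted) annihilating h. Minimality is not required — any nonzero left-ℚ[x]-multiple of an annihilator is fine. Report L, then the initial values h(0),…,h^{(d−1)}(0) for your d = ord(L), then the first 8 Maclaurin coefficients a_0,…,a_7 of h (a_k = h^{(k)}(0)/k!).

L = (1 + 6·x + 12·x^2 + 8·x^3) + (-1 + x + 3·x^2 + 4·x^3 + 2·x^4)·Dx  (order 1).
h: a_k = -3, -3, -12, -33, -87, -240, -657, -1791, …
ICs: h(0) = -3.

f: a_k = -3, -3, -9, -15, -33, -63, -129, -255, …
Change of var in L_f (x↦r) gives L₀.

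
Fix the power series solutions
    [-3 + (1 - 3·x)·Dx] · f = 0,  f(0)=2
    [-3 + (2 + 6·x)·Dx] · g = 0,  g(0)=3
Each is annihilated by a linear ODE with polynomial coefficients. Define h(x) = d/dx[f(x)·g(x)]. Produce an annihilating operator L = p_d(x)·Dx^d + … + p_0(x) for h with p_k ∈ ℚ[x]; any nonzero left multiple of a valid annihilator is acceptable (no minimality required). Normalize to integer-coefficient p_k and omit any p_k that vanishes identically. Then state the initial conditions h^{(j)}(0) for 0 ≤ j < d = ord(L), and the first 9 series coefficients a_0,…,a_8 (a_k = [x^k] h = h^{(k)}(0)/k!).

L = (11 + 54·x + 27·x^2) + (-2 - 2·x + 18·x^2 + 18·x^3)·Dx  (order 1).
h: a_k = 27, 297/2, 5589/8, 43497/16, 1330425/128, 9441279/256, 133693497/1024, 908311401/2048, 49428795969/32768, …
ICs: h(0) = 27.

f: a_k = 2, 6, 18, 54, 162, 486, 1458, 4374, 13122, …
g: a_k = 3, 9/2, -27/8, 81/16, -1215/128, 5103/256, -45927/1024, 216513/2048, -8444007/32768, …
Sym-product of L_f,L_g gives L₀ (≤ ord 1).
Derive L from L₀ (diff closure).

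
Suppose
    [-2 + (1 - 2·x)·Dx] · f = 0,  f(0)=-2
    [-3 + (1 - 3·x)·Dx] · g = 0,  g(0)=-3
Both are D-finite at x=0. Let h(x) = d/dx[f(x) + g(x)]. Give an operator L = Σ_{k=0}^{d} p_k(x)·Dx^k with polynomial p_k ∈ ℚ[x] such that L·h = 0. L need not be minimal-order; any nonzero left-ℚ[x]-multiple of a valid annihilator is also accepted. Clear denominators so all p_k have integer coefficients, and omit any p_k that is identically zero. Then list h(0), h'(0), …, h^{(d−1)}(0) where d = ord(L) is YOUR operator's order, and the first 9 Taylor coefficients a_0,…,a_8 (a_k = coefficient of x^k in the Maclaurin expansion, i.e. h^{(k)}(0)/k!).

L = 36 + (-15 + 36·x)·Dx + (1 - 5·x + 6·x^2)·Dx^2  (order 2).
h: a_k = -13, -70, -291, -1100, -3965, -13890, -47719, -161560, -540657, …
ICs: h(0) = -13, h′(0) = -70.

f: a_k = -2, -4, -8, -16, -32, -64, -128, -256, -512, …
g: a_k = -3, -9, -27, -81, -243, -729, -2187, -6561, -19683, …
Weyl lclm of L_f,L_g ⇒ L₀ (ord ≤ 2).
Derive L from L₀ (diff closure).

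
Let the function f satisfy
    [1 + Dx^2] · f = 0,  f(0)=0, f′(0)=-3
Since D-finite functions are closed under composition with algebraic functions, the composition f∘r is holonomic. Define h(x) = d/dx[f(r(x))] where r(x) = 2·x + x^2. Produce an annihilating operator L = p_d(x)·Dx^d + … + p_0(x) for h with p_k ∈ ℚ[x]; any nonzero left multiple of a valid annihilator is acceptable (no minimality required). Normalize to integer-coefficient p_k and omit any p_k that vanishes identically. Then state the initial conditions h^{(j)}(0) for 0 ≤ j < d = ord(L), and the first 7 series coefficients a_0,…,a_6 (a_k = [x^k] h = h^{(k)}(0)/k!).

f: a_k = 0, -3, 0, 1/2, 0, -1/40, 0, …
Change of var in L_f (x↦r) gives L₀.
h=h₀': d/dx-closure on L₀ ⇒ L.
L = (7 + 16·x + 24·x^2 + 16·x^3 + 4·x^4) + (-3 - 3·x)·Dx + (1 + 2·x + x^2)·Dx^2  (order 2).
h: a_k = -6, -6, 12, 24, 11, -9, -202/15, …
ICs: h(0) = -6, h′(0) = -6.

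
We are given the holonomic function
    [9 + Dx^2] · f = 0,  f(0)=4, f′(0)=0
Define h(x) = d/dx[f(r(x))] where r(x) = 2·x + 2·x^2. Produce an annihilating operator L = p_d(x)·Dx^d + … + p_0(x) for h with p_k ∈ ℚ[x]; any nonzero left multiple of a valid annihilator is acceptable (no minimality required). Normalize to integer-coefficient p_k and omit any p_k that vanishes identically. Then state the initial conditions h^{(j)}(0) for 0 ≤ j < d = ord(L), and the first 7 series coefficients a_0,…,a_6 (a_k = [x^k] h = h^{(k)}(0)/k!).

f: a_k = 4, 0, -18, 0, 27/2, 0, -81/20, …
h₀=f(r): pull back L_f along r ⇒ L₀.
Derive L from L₀ (diff closure).
L = (48 + 288·x + 864·x^2 + 1152·x^3 + 576·x^4) + (-6 - 12·x)·Dx + (1 + 4·x + 4·x^2)·Dx^2  (order 2).
h: a_k = 0, -144, -432, 576, 4320, 31104/5, -24192/5, …
ICs: h(0) = 0, h′(0) = -144.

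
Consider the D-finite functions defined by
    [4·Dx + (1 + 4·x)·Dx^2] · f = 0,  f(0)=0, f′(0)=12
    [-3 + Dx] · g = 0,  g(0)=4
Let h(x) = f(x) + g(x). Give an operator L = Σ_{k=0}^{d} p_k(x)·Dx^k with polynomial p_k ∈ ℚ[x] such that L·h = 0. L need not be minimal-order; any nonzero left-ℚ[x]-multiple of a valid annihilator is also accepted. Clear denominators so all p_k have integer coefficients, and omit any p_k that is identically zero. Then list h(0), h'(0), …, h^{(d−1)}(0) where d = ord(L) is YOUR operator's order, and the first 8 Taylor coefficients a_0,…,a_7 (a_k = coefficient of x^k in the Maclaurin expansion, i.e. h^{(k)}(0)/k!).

L = (-132 - 144·x)·Dx + (23 - 72·x - 144·x^2)·Dx^2 + (7 + 40·x + 48·x^2)·Dx^3  (order 3).
h: a_k = 4, 24, -6, 82, -357/2, 1245/2, -40879/20, 140469/20, …
ICs: h(0) = 4, h′(0) = 24, h′′(0) = -12.

f: a_k = 0, 12, -24, 64, -192, 3072/5, -2048, 49152/7, …
g: a_k = 4, 12, 18, 18, 27/2, 81/10, 81/20, 243/140, …
L₀ := lclm(L_f,L_g); ord L₀ ≤ 2+1.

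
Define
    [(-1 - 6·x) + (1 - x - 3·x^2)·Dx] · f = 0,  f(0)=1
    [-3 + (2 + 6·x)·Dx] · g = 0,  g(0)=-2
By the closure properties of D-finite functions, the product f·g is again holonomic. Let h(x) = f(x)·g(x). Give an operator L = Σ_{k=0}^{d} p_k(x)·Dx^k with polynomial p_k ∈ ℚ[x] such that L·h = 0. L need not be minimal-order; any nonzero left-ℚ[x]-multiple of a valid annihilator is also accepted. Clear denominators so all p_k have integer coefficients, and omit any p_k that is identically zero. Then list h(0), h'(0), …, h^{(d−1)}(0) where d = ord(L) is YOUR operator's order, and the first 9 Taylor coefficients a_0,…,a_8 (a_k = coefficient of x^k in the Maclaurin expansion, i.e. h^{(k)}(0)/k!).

L = (5 + 15·x + 27·x^2) + (-2 - 4·x + 12·x^2 + 18·x^3)·Dx  (order 1).
h: a_k = -2, -5, -35/4, -217/8, -3011/64, -18139/128, -129511/512, -766529/1024, -21882851/16384, …
ICs: h(0) = -2.

f: a_k = 1, 1, 4, 7, 19, 40, 97, 217, 508, …
g: a_k = -2, -3, 9/4, -27/8, 405/64, -1701/128, 15309/512, -72171/1024, 2814669/16384, …
Product ⇒ symmetric product L₀, ord ≤ 1.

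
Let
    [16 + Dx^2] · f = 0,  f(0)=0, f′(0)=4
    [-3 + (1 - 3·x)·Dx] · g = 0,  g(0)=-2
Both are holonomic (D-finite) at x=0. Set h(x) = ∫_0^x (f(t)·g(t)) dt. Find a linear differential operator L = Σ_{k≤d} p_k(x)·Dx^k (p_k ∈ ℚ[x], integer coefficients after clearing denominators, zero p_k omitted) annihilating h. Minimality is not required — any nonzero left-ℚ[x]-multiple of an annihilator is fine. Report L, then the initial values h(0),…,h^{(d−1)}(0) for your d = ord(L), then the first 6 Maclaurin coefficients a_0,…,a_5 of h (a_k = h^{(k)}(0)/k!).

f: a_k = 0, 4, 0, -32/3, 0, 128/15, …
g: a_k = -2, -6, -18, -54, -162, -486, …
f·g: L₀ = L_f ⊗_s L_g, ord ≤ 2·1.
Integrate: L := L₀·Dx.
L = (-16 + 48·x)·Dx + 6·Dx^2 + (-1 + 3·x)·Dx^3  (order 3).
h: a_k = 0, 0, -4, -8, -38/3, -152/5, …
ICs: h(0) = 0, h′(0) = 0, h′′(0) = -8.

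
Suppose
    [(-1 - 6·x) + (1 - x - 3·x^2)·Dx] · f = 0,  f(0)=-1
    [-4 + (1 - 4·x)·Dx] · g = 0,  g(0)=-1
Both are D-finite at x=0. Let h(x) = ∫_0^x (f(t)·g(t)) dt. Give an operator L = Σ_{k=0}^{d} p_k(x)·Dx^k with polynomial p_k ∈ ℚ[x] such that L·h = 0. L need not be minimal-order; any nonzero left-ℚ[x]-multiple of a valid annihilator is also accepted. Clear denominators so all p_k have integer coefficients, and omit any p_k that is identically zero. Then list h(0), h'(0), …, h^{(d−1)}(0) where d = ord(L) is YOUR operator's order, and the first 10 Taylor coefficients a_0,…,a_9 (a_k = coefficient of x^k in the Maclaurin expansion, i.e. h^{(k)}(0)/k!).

f: a_k = -1, -1, -4, -7, -19, -40, -97, -217, -508, -1159, …
g: a_k = -1, -4, -16, -64, -256, -1024, -4096, -16384, -65536, -262144, …
Sym-product of L_f,L_g gives L₀ (≤ ord 1).
h=∫h₀ ⇒ L = L₀·Dx.
L = (-5 + 2·x + 36·x^2)·Dx + (1 - 5·x + x^2 + 12·x^3)·Dx^2  (order 2).
h: a_k = 0, 1, 5/2, 8, 103/4, 431/5, 294, 7153/7, 28829/8, 38608/3, …
ICs: h(0) = 0, h′(0) = 1.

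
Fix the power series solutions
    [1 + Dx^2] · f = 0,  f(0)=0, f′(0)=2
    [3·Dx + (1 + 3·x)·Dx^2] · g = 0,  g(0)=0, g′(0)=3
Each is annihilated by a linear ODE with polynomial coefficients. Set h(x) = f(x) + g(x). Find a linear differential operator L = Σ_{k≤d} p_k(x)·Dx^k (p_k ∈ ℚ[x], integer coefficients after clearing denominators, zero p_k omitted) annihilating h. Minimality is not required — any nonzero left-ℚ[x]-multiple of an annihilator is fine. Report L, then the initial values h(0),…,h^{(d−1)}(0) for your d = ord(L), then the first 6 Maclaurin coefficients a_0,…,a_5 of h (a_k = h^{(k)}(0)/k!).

L = (165 + 18·x + 27·x^2)·Dx + (19 + 63·x + 27·x^2 + 27·x^3)·Dx^2 + (165 + 18·x + 27·x^2)·Dx^3 + (19 + 63·x + 27·x^2 + 27·x^3)·Dx^4  (order 4).
h: a_k = 0, 5, -9/2, 26/3, -81/4, 2917/60, …
ICs: h(0) = 0, h′(0) = 5, h′′(0) = -9, h′′′(0) = 52.

f: a_k = 0, 2, 0, -1/3, 0, 1/60, …
g: a_k = 0, 3, -9/2, 9, -81/4, 243/5, …
Weyl lclm of L_f,L_g ⇒ L₀ (ord ≤ 4).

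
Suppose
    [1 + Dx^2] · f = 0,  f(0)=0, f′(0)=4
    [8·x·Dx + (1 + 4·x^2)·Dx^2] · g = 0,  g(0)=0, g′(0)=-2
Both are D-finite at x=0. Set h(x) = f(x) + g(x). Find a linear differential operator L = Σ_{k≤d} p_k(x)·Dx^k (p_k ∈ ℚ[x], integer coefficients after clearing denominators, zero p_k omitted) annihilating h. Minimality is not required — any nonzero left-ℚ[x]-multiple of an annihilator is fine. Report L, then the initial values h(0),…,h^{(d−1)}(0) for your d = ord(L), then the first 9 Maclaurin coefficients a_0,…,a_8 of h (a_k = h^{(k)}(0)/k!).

f: a_k = 0, 4, 0, -2/3, 0, 1/30, 0, -1/1260, 0, …
g: a_k = 0, -2, 0, 8/3, 0, -32/5, 0, 128/7, 0, …
f+g: L₀ = lclm(L_f,L_g), ord ≤ 2+2.
L = (-376·x + 1600·x^3 + 128·x^5)·Dx + (-7 + 76·x^2 + 432·x^4 + 64·x^6)·Dx^2 + (-376·x + 1600·x^3 + 128·x^5)·Dx^3 + (-7 + 76·x^2 + 432·x^4 + 64·x^6)·Dx^4  (order 4).
h: a_k = 0, 2, 0, 2, 0, -191/30, 0, 23039/1260, 0, …
ICs: h(0) = 0, h′(0) = 2, h′′(0) = 0, h′′′(0) = 12.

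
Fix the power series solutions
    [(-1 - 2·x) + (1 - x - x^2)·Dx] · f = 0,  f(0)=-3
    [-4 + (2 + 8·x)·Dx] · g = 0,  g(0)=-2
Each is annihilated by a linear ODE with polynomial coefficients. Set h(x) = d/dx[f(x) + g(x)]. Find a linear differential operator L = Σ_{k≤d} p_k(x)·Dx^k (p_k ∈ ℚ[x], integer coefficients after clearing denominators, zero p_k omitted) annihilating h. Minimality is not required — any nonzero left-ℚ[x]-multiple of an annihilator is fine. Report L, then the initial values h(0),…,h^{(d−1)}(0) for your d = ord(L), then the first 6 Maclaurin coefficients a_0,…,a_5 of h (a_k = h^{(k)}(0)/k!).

f: a_k = -3, -3, -6, -9, -15, -24, …
g: a_k = -2, -4, 4, -8, 20, -56, …
h₀=f+g: left-lcm gives L₀, ord ≤ 2.
h=h₀': d/dx-closure on L₀ ⇒ L.
L = (-42 - 132·x - 204·x^2 - 96·x^3 - 60·x^4) + (-3 - 96·x - 384·x^2 - 540·x^3 - 354·x^4 - 180·x^5)·Dx + (3 + 21·x + 33·x^2 - 26·x^3 - 78·x^4 - 98·x^5 - 40·x^6)·Dx^2  (order 2).
h: a_k = -7, -4, -51, 20, -400, 774, …
ICs: h(0) = -7, h′(0) = -4.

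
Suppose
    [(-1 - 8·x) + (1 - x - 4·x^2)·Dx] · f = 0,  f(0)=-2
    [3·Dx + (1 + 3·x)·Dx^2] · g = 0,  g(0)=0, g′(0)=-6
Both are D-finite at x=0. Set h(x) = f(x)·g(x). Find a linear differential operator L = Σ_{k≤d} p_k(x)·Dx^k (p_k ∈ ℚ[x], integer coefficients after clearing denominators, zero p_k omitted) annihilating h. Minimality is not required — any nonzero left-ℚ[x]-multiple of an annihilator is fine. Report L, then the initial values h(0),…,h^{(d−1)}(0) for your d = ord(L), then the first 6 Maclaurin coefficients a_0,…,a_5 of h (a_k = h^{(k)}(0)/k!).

f: a_k = -2, -2, -10, -18, -58, -130, …
g: a_k = 0, -6, 9, -18, 81/2, -486/5, …
Product ⇒ symmetric product L₀, ord ≤ 2.
L = (11 + 48·x) + (-1 + 25·x + 60·x^2)·Dx + (-1 - 2·x + 7·x^2 + 12·x^3)·Dx^2  (order 2).
h: a_k = 0, 12, -6, 78, -27, 2397/5, …
ICs: h(0) = 0, h′(0) = 12.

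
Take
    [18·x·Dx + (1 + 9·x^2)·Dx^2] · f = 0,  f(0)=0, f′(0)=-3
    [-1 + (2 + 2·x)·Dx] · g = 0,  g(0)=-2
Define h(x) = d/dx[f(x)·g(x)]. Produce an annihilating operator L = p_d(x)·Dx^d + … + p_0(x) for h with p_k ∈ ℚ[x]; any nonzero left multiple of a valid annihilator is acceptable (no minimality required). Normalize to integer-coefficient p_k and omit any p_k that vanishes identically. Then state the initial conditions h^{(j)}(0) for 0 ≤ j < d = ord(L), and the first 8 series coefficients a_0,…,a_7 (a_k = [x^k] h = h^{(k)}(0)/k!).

f: a_k = 0, -3, 0, 9, 0, -243/5, 0, 2187/7, …
g: a_k = -2, -1, 1/4, -1/8, 5/64, -7/128, 21/512, -33/1024, …
h₀=f·g: eliminate ⇒ L₀, order ≤ 2·1.
h=h₀': d/dx-closure on L₀ ⇒ L.
L = (23 + 120·x - 570·x^2 - 648·x^3 - 81·x^4) + (52 + 220·x - 936·x^2 - 3048·x^3 - 2268·x^4 - 324·x^5)·Dx + (4 - 40·x - 68·x^2 - 432·x^3 - 948·x^4 - 648·x^5 - 108·x^6)·Dx^2  (order 2).
h: a_k = 6, 6, -225/4, -69/2, 31749/64, 91467/320, -11404773/2560, -10993887/4480, …
ICs: h(0) = 6, h′(0) = 6.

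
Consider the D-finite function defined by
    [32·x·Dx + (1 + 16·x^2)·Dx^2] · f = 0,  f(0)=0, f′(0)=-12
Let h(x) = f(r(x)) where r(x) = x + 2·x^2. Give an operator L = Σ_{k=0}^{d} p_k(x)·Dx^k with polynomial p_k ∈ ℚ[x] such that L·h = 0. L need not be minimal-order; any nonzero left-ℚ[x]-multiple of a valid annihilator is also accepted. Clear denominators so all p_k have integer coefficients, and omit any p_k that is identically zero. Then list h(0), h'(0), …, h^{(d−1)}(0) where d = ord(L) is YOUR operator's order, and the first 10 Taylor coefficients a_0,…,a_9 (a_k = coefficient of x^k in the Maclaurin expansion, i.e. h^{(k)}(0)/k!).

L = (-4 + 32·x + 256·x^2 + 768·x^3 + 768·x^4)·Dx + (1 + 4·x + 16·x^2 + 128·x^3 + 320·x^4 + 256·x^5)·Dx^2  (order 2).
h: a_k = 0, -12, -24, 64, 384, 768/5, -5632, -122880/7, 49152, 1359872/3, …
ICs: h(0) = 0, h′(0) = -12.

f: a_k = 0, -12, 0, 64, 0, -3072/5, 0, 49152/7, 0, -262144/3, …
Substitute x→r, Dx→(1/r')Dx; clear ⇒ L₀.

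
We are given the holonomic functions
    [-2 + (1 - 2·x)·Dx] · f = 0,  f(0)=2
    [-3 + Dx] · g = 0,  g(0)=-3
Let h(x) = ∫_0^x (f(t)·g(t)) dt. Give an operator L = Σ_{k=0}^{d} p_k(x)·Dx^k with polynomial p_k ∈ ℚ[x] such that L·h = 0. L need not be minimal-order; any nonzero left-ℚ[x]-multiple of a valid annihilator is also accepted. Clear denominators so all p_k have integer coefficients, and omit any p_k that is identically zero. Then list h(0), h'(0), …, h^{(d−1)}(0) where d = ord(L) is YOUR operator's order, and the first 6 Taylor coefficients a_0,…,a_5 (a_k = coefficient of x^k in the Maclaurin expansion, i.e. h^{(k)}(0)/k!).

L = (5 - 6·x)·Dx + (-1 + 2·x)·Dx^2  (order 2).
h: a_k = 0, -6, -15, -29, -201/4, -1689/20, …
ICs: h(0) = 0, h′(0) = -6.

f: a_k = 2, 4, 8, 16, 32, 64, …
g: a_k = -3, -9, -27/2, -27/2, -81/8, -243/40, …
Sym-product of L_f,L_g gives L₀ (≤ ord 1).
h=∫h₀ ⇒ L = L₀·Dx.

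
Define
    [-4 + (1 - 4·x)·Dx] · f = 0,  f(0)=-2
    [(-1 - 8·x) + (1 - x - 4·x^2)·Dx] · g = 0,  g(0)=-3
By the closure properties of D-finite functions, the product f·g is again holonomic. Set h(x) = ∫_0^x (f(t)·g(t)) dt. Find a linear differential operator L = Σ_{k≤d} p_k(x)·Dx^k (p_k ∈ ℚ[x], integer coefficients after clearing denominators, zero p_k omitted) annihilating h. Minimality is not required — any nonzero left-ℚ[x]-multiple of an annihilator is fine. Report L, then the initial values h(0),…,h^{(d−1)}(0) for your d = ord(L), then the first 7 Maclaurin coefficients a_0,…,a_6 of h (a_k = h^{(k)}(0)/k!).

L = (-5 + 48·x^2)·Dx + (1 - 5·x + 16·x^3)·Dx^2  (order 2).
h: a_k = 0, 6, 15, 50, 327/2, 558, 1925, …
ICs: h(0) = 0, h′(0) = 6.

f: a_k = -2, -8, -32, -128, -512, -2048, -8192, …
g: a_k = -3, -3, -15, -27, -87, -195, -543, …
Sym-product of L_f,L_g gives L₀ (≤ ord 1).
h=∫₀ˣh₀: take L = L₀·Dx.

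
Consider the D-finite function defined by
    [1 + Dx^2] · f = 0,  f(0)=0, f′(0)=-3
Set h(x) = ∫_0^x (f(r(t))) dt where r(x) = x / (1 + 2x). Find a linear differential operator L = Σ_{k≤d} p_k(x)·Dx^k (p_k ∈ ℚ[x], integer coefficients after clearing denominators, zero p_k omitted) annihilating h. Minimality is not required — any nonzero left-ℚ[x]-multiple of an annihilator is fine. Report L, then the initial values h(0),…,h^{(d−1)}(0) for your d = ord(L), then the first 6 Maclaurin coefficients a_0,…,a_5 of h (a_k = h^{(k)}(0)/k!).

L = Dx + (4 + 24·x + 48·x^2 + 32·x^3)·Dx^2 + (1 + 8·x + 24·x^2 + 32·x^3 + 16·x^4)·Dx^3  (order 3).
h: a_k = 0, 0, -3/2, 2, -23/8, 21/5, …
ICs: h(0) = 0, h′(0) = 0, h′′(0) = -3.

f: a_k = 0, -3, 0, 1/2, 0, -1/40, …
f∘r: x↦r, Dx↦Dx/r' in L_f ⇒ L₀.
Integrate: L := L₀·Dx.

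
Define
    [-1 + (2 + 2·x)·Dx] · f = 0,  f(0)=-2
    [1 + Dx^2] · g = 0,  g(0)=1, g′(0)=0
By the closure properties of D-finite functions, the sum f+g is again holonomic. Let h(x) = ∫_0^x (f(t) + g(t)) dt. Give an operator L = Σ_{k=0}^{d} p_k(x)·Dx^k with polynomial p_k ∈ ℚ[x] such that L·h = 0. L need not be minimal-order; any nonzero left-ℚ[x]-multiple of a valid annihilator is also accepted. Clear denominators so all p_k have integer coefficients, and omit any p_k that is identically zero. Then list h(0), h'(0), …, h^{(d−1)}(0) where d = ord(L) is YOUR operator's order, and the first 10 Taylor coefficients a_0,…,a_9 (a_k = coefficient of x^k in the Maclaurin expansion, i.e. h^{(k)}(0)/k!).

f: a_k = -2, -1, 1/4, -1/8, 5/64, -7/128, 21/512, -33/1024, 429/16384, -715/32768, …
g: a_k = 1, 0, -1/2, 0, 1/24, 0, -1/720, 0, 1/40320, 0, …
h₀=f+g: left-lcm gives L₀, ord ≤ 3.
∫: right-multiply L₀ by Dx.
L = (-7 - 8·x - 4·x^2)·Dx + (6 + 22·x + 24·x^2 + 8·x^3)·Dx^2 + (-7 - 8·x - 4·x^2)·Dx^3 + (6 + 22·x + 24·x^2 + 8·x^3)·Dx^4  (order 4).
h: a_k = 0, -1, -1/2, -1/12, -1/32, 23/960, -7/768, 913/161280, -33/8192, 135263/46448640, …
ICs: h(0) = 0, h′(0) = -1, h′′(0) = -1, h′′′(0) = -1/2.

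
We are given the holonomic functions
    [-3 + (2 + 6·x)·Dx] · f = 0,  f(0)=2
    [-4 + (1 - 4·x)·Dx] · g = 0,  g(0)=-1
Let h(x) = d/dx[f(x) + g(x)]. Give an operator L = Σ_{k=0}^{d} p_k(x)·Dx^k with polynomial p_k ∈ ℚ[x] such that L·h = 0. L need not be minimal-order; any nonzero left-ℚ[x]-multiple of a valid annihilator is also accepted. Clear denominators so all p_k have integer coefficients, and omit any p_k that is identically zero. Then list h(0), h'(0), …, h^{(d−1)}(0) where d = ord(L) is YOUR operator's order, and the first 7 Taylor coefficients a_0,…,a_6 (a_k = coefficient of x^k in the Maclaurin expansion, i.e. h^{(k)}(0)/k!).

f: a_k = 2, 3, -9/4, 27/8, -405/64, 1701/128, -15309/512, …
g: a_k = -1, -4, -16, -64, -256, -1024, -4096, …
h₀=f+g: left-lcm gives L₀, ord ≤ 2.
h=h₀': d/dx-closure on L₀ ⇒ L.
L = (-792 - 864·x) + (-357 - 2520·x - 3024·x^2)·Dx + (38 + 34·x - 528·x^2 - 864·x^3)·Dx^2  (order 2).
h: a_k = -1, -73/2, -1455/8, -16789/16, -646855/128, -6337383/256, -116935315/1024, …
ICs: h(0) = -1, h′(0) = -73/2.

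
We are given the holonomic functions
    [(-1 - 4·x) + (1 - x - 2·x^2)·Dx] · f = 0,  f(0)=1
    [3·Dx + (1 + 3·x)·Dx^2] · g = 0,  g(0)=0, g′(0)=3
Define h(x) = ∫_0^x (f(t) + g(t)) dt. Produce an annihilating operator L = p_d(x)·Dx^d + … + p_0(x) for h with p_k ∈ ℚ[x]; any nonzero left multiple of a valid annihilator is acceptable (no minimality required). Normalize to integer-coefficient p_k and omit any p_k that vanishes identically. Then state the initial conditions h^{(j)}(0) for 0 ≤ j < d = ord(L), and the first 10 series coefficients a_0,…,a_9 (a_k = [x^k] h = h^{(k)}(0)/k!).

f: a_k = 1, 1, 3, 5, 11, 21, 43, 85, 171, 341, …
g: a_k = 0, 3, -9/2, 9, -81/4, 243/5, -243/2, 2187/7, -6561/8, 2187, …
L₀ := lclm(L_f,L_g); ord L₀ ≤ 1+2.
h=∫h₀ ⇒ L = L₀·Dx.
L = (66 + 270·x + 576·x^2 + 336·x^3 + 288·x^4)·Dx^2 + (4 + 96·x + 492·x^2 + 832·x^3 + 696·x^4 + 480·x^5)·Dx^3 + (-3 - 19·x - 25·x^2 + 39·x^3 + 116·x^4 + 164·x^5 + 96·x^6)·Dx^4  (order 4).
h: a_k = 0, 1, 2, -1/2, 7/2, -37/20, 58/5, -157/14, 1391/28, -577/8, …
ICs: h(0) = 0, h′(0) = 1, h′′(0) = 4, h′′′(0) = -3.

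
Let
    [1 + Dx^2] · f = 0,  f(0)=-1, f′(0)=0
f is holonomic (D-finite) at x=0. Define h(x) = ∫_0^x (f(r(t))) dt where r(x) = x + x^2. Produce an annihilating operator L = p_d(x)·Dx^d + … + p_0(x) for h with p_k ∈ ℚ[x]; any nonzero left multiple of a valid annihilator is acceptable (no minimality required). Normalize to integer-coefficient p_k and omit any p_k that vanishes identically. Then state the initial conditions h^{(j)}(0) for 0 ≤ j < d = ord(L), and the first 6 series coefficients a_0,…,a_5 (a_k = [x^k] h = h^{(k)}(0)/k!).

f: a_k = -1, 0, 1/2, 0, -1/24, 0, …
Change of var in L_f (x↦r) gives L₀.
h=∫h₀ ⇒ L = L₀·Dx.
L = (1 + 6·x + 12·x^2 + 8·x^3)·Dx - 2·Dx^2 + (1 + 2·x)·Dx^3  (order 3).
h: a_k = 0, -1, 0, 1/6, 1/4, 11/120, …
ICs: h(0) = 0, h′(0) = -1, h′′(0) = 0.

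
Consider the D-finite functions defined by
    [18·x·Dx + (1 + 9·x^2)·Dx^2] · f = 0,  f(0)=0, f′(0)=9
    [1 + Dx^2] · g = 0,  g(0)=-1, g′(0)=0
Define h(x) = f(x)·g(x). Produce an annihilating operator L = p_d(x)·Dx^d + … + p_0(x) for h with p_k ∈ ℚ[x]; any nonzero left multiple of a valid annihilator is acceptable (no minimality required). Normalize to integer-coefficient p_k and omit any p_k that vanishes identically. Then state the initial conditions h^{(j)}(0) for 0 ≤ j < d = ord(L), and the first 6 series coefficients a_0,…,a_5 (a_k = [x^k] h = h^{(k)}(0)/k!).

L = (370 + 9594·x^2 + 4131·x^4 + 2916·x^6 + 6561·x^8) + (684·x + 6804·x^3 + 8748·x^5 + 26244·x^7)·Dx + (380 + 9792·x^2 + 5346·x^4 + 5832·x^6 + 13122·x^8)·Dx^2 + (684·x + 6804·x^3 + 8748·x^5 + 26244·x^7)·Dx^3 + (10 + 198·x^2 + 1215·x^4 + 2916·x^6 + 6561·x^8)·Dx^4  (order 4).
h: a_k = 0, -9, 0, 63/2, 0, -6387/40, …
ICs: h(0) = 0, h′(0) = -9, h′′(0) = 0, h′′′(0) = 189.

f: a_k = 0, 9, 0, -27, 0, 729/5, …
g: a_k = -1, 0, 1/2, 0, -1/24, 0, …
L₀ := L_f ⊗_s L_g (sym. prod.), ord ≤ 4.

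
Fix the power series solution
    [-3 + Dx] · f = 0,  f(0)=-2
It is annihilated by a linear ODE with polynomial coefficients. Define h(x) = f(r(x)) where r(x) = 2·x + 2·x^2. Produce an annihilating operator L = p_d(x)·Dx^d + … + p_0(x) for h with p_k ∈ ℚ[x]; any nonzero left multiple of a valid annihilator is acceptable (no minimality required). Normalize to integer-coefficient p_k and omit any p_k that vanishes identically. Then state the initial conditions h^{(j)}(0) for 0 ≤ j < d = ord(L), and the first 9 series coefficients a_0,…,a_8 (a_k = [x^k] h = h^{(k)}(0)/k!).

f: a_k = -2, -6, -9, -9, -27/4, -81/20, -81/40, -243/280, -729/2240, …
L₀ from L_f via x↦r, Dx↦r'^{-1}Dx.
L = (-6 - 12·x) + Dx  (order 1).
h: a_k = -2, -12, -48, -144, -360, -3888/5, -7488/5, -91584/35, -147312/35, …
ICs: h(0) = -2.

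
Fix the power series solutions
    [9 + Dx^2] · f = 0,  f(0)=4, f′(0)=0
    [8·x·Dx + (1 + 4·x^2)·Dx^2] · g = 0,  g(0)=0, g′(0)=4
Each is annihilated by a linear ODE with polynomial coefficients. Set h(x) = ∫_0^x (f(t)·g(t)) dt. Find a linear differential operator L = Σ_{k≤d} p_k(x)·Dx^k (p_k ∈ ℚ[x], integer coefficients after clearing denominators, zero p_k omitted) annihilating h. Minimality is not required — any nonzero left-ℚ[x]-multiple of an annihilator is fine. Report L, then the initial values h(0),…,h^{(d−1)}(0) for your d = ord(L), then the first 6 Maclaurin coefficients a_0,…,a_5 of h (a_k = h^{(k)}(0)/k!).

L = (2925 + 31536·x^2 + 95904·x^4 + 186624·x^6 + 186624·x^8)·Dx + (2448·x + 20160·x^3 + 62208·x^5 + 82944·x^7)·Dx^2 + (442 + 5088·x^2 + 19008·x^4 + 41472·x^6 + 41472·x^8)·Dx^3 + (272·x + 2240·x^3 + 6912·x^5 + 9216·x^7)·Dx^4 + (13 + 176·x^2 + 928·x^4 + 2304·x^6 + 2304·x^8)·Dx^5  (order 5).
h: a_k = 0, 0, 8, 0, -70/3, 0, …
ICs: h(0) = 0, h′(0) = 0, h′′(0) = 16, h′′′(0) = 0, h′′′′(0) = -560.

f: a_k = 4, 0, -18, 0, 27/2, 0, …
g: a_k = 0, 4, 0, -16/3, 0, 64/5, …
Product ⇒ symmetric product L₀, ord ≤ 4.
h=∫h₀ ⇒ L = L₀·Dx.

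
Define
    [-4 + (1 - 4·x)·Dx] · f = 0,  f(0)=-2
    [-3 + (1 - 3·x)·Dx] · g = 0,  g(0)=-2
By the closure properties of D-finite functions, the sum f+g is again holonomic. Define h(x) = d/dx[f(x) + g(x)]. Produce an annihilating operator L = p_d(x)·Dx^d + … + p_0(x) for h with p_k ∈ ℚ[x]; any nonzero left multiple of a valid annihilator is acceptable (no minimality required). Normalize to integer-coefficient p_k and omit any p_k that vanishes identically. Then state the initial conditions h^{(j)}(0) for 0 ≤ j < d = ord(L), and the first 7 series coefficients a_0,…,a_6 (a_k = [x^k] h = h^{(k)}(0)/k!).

L = 72 + (-21 + 72·x)·Dx + (1 - 7·x + 12·x^2)·Dx^2  (order 2).
h: a_k = -14, -100, -546, -2696, -12670, -57900, -259994, …
ICs: h(0) = -14, h′(0) = -100.

f: a_k = -2, -8, -32, -128, -512, -2048, -8192, …
g: a_k = -2, -6, -18, -54, -162, -486, -1458, …
L₀ := lclm(L_f,L_g); ord L₀ ≤ 1+1.
Derive L from L₀ (diff closure).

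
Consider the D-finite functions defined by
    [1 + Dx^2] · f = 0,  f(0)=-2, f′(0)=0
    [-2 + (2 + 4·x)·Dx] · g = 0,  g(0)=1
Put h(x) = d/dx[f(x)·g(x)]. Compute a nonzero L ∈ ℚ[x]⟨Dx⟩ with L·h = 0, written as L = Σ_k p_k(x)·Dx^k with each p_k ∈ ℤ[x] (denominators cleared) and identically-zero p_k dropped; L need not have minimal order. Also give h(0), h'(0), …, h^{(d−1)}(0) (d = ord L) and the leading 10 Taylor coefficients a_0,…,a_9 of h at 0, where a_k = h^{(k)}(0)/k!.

L = (2 + 12·x + 16·x^2 + 8·x^3 + 4·x^4) + (1 - 6·x^2 - 4·x^3)·Dx + (1 + 5·x + 9·x^2 + 8·x^3 + 4·x^4)·Dx^2  (order 2).
h: a_k = -2, 4, 0, 8/3, -20/3, 184/15, -1036/45, 13712/315, -2892/35, 446464/2835, …
ICs: h(0) = -2, h′(0) = 4.

f: a_k = -2, 0, 1, 0, -1/12, 0, 1/360, 0, -1/20160, 0, …
g: a_k = 1, 1, -1/2, 1/2, -5/8, 7/8, -21/16, 33/16, -429/128, 715/128, …
h₀=f·g: eliminate ⇒ L₀, order ≤ 2·1.
h=h₀': d/dx-closure on L₀ ⇒ L.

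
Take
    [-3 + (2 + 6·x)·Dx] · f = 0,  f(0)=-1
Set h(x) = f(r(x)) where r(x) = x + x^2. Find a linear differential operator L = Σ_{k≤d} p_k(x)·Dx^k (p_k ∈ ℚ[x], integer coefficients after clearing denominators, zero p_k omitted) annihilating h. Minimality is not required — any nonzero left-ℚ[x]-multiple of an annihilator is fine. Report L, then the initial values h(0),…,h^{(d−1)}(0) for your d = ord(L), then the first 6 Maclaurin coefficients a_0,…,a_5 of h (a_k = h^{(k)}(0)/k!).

f: a_k = -1, -3/2, 9/8, -27/16, 405/128, -1701/256, …
Substitute x→r, Dx→(1/r')Dx; clear ⇒ L₀.
L = (-3 - 6·x) + (2 + 6·x + 6·x^2)·Dx  (order 1).
h: a_k = -1, -3/2, -3/8, 9/16, -99/128, 243/256, …
ICs: h(0) = -1.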